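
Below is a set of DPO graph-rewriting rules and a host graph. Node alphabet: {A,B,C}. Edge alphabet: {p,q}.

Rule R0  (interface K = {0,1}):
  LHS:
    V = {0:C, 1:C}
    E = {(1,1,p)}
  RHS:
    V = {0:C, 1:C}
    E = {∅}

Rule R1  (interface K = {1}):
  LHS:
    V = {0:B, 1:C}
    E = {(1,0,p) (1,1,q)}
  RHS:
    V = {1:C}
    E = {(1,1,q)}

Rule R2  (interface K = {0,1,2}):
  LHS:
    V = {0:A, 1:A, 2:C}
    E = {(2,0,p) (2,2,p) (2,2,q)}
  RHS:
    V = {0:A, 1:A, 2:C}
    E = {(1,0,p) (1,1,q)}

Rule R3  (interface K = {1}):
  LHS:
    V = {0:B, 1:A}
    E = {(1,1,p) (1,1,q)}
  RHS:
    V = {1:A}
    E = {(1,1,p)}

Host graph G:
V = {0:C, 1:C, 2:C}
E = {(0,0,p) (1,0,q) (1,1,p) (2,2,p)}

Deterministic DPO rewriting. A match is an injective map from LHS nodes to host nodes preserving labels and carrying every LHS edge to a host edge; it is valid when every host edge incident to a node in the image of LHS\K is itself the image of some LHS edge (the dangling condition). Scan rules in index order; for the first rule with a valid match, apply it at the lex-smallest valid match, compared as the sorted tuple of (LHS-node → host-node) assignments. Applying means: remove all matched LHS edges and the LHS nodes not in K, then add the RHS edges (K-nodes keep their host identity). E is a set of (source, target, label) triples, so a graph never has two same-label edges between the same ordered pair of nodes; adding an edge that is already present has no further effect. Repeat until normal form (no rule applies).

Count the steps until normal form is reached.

Answer: 3

Steps:
start.  V:3 E:4  edges: 0-p->0 1-q->0 1-p->1 2-p->2
1. fire R0 via {0↦0, 1↦1}  →  V:3 E:3  edges: 0-p->0 1-q->0 2-p->2
2. fire R0 via {0↦0, 1↦2}  →  V:3 E:2  edges: 0-p->0 1-q->0
3. fire R0 via {0↦1, 1↦0}  →  V:3 E:1  edges: 1-q->0
final graph: no rule applies after step 3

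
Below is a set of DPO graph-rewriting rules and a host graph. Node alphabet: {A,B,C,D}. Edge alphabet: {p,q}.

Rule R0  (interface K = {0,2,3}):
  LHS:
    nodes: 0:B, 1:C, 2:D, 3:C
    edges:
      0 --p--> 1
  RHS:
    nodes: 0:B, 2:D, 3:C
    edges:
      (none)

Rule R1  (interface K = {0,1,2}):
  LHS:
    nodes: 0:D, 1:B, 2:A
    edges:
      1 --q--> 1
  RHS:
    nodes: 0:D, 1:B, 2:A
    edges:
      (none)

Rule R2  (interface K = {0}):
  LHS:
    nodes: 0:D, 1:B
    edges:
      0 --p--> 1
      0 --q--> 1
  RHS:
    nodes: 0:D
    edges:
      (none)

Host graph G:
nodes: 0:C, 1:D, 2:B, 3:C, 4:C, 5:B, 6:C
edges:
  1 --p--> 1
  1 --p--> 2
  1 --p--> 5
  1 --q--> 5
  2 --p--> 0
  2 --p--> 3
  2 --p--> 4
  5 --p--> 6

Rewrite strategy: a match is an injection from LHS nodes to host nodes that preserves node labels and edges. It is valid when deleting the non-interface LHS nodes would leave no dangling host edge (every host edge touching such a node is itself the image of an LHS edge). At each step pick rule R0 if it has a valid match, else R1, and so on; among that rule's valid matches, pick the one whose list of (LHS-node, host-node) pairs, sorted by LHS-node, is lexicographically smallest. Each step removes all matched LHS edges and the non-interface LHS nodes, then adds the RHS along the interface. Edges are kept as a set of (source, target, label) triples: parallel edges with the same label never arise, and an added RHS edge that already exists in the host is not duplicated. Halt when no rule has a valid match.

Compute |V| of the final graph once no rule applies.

[0] host  ⇒  7 nodes, 8 edges  {1-p->1 1-p->2 1-p->5 1-q->5 2-p->0 2-p->3 2-p->4 5-p->6}
[1] R0 @ {0↦2, 1↦0, 2↦1, 3↦3}  ⇒  6 nodes, 7 edges  {1-p->1 1-p->2 1-p->5 1-q->5 2-p->3 2-p->4 5-p->6}
[2] R0 @ {0↦2, 1↦3, 2↦1, 3↦4}  ⇒  5 nodes, 6 edges  {1-p->1 1-p->2 1-p->5 1-q->5 2-p->4 5-p->6}
[3] R0 @ {0↦2, 1↦4, 2↦1, 3↦6}  ⇒  4 nodes, 5 edges  {1-p->1 1-p->2 1-p->5 1-q->5 5-p->6}
halt: no rule applies after step 3
NF nodes: {1:D, 2:B, 5:B, 6:C}

Answer: 4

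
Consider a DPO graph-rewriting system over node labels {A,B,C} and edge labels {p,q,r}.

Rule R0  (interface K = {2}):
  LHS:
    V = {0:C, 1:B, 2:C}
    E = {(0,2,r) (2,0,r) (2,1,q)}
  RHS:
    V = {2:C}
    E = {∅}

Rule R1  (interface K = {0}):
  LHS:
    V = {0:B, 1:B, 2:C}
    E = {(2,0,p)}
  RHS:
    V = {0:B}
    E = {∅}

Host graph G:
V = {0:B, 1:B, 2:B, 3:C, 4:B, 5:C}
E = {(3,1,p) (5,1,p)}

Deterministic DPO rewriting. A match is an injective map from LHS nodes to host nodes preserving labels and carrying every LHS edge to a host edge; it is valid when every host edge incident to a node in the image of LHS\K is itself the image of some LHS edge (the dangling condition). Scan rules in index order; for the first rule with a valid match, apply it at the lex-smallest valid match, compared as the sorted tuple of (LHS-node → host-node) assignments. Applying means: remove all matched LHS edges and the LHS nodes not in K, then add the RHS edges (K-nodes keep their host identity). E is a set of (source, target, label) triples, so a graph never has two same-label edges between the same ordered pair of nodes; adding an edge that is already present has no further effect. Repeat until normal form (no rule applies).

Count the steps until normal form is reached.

Answer: 2

Derivation:
initial: |V|=6 |E|=2  E = 3-p->1 5-p->1
step 1: apply R1 at {0↦1, 1↦0, 2↦3}  → |V|=4 |E|=1  E = 5-p->1
step 2: apply R1 at {0↦1, 1↦2, 2↦5}  → |V|=2 |E|=0  E = ∅
halt: no rule applies after step 2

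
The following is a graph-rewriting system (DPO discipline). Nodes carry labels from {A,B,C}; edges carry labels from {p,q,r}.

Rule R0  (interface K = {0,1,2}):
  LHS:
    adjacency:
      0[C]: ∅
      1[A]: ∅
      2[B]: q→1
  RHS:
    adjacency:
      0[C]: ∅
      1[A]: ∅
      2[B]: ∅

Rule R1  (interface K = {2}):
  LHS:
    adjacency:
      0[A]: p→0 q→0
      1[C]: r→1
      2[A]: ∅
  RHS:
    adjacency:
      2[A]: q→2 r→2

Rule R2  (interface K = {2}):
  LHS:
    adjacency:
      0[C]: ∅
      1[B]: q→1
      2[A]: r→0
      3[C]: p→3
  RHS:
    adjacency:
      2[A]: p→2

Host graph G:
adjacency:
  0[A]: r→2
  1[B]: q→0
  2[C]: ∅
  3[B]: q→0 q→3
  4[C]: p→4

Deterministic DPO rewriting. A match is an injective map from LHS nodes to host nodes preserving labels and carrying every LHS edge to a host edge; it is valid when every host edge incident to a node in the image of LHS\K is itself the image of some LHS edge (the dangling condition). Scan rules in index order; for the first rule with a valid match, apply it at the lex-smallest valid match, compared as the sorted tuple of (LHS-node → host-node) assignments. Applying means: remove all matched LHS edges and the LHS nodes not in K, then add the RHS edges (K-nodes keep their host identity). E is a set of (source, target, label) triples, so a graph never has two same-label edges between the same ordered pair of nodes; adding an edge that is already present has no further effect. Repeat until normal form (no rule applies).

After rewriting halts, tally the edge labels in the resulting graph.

Answer: p:1

Rewrite trace:
start.  V:5 E:5  edges: 0-r->2 1-q->0 3-q->0 3-q->3 4-p->4
1. fire R0 via {0↦2, 1↦0, 2↦1}  →  V:5 E:4  edges: 0-r->2 3-q->0 3-q->3 4-p->4
2. fire R0 via {0↦2, 1↦0, 2↦3}  →  V:5 E:3  edges: 0-r->2 3-q->3 4-p->4
3. fire R2 via {0↦2, 1↦3, 2↦0, 3↦4}  →  V:2 E:1  edges: 0-p->0
final graph: no rule applies after step 3
NF edges: [(0, 0, 'p')]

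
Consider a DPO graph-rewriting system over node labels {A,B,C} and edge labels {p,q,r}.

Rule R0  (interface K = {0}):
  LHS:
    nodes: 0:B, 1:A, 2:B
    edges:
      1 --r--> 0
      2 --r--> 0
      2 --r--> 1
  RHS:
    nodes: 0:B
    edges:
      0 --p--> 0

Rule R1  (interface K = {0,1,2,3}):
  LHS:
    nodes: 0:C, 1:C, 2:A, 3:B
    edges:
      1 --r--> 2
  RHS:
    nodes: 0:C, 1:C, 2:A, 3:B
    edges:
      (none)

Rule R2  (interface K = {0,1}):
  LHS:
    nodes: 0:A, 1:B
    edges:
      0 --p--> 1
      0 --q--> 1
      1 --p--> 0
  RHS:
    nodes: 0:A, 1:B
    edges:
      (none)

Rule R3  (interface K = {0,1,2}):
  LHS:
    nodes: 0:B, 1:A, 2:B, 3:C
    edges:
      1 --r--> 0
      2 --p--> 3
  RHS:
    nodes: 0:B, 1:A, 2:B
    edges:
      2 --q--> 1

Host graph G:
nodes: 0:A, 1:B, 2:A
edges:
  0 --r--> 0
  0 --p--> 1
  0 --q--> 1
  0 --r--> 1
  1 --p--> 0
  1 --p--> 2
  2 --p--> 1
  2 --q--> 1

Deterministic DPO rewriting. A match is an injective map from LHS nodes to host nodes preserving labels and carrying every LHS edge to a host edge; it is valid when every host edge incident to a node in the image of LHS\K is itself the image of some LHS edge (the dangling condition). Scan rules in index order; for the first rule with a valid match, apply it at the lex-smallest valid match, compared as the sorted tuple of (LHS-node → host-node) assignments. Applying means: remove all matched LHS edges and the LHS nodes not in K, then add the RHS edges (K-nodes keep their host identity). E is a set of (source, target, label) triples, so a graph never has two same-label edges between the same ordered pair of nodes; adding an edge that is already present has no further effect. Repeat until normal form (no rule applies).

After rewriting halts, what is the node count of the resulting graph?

Answer: 3

Steps:
[0] host  ⇒  3 nodes, 8 edges  {0-r->0 0-p->1 0-q->1 0-r->1 1-p->0 1-p->2 2-p->1 2-q->1}
[1] R2 @ {0↦0, 1↦1}  ⇒  3 nodes, 5 edges  {0-r->0 0-r->1 1-p->2 2-p->1 2-q->1}
[2] R2 @ {0↦2, 1↦1}  ⇒  3 nodes, 2 edges  {0-r->0 0-r->1}
normal form: no rule applies after step 2
NF nodes: {0:A, 1:B, 2:A}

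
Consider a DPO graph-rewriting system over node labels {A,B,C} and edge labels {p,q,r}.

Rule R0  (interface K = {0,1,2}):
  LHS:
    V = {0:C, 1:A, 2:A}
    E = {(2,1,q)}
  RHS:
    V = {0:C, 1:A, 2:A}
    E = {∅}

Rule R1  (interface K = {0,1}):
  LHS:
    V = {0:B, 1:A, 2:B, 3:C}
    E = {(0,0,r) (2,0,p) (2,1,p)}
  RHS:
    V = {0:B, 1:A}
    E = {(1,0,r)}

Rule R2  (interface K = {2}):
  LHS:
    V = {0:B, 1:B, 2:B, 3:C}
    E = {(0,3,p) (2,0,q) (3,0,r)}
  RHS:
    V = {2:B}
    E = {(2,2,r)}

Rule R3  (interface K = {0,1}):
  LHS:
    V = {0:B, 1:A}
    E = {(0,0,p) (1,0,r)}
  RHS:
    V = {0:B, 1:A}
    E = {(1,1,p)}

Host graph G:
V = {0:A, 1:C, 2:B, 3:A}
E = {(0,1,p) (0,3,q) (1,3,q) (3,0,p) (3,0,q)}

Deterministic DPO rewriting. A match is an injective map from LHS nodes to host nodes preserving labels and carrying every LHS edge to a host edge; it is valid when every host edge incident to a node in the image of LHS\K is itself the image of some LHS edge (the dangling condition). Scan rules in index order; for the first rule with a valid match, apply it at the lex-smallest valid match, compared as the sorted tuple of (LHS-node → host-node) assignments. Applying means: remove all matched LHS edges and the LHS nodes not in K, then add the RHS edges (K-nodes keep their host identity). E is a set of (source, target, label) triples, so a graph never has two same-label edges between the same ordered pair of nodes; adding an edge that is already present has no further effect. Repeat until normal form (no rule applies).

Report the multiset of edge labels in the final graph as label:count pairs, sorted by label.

Answer: p:2 q:1

Rewrite trace:
[0] host  ⇒  4 nodes, 5 edges  {0-p->1 0-q->3 1-q->3 3-p->0 3-q->0}
[1] R0 @ {0↦1, 1↦0, 2↦3}  ⇒  4 nodes, 4 edges  {0-p->1 0-q->3 1-q->3 3-p->0}
[2] R0 @ {0↦1, 1↦3, 2↦0}  ⇒  4 nodes, 3 edges  {0-p->1 1-q->3 3-p->0}
final graph: no rule applies after step 2
NF edges: [(0, 1, 'p'), (1, 3, 'q'), (3, 0, 'p')]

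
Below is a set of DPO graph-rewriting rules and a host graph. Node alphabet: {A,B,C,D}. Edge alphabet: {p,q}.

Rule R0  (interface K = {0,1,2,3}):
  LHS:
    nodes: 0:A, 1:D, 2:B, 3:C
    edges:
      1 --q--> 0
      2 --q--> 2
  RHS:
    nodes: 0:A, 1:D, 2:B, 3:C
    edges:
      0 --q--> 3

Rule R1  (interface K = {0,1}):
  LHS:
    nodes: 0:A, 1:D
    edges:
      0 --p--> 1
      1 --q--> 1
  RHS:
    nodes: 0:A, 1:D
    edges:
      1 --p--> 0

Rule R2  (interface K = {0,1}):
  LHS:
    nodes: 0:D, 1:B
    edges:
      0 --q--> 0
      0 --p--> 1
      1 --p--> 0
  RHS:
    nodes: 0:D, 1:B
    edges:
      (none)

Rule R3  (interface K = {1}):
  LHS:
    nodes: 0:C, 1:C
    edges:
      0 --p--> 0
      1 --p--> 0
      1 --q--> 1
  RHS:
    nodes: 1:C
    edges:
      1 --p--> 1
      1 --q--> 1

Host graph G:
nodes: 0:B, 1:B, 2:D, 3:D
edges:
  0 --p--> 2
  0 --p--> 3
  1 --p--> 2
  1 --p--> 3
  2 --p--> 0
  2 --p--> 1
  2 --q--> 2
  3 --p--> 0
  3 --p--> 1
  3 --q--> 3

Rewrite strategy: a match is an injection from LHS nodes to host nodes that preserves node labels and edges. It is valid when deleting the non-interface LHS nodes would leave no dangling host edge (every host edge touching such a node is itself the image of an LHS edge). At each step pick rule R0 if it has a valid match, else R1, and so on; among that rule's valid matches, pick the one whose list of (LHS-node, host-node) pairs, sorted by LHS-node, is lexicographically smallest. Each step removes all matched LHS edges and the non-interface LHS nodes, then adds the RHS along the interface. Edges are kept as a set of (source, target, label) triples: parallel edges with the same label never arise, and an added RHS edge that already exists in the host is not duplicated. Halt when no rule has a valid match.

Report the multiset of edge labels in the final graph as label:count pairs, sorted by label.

Answer: p:4

Rewrite trace:
[0] host  ⇒  4 nodes, 10 edges  {0-p->2 0-p->3 1-p->2 1-p->3 2-p->0 2-p->1 2-q->2 3-p->0 3-p->1 3-q->3}
[1] R2 @ {0↦2, 1↦0}  ⇒  4 nodes, 7 edges  {0-p->3 1-p->2 1-p->3 2-p->1 3-p->0 3-p->1 3-q->3}
[2] R2 @ {0↦3, 1↦0}  ⇒  4 nodes, 4 edges  {1-p->2 1-p->3 2-p->1 3-p->1}
normal form: no rule applies after step 2
NF edges: [(1, 2, 'p'), (1, 3, 'p'), (2, 1, 'p'), (3, 1, 'p')]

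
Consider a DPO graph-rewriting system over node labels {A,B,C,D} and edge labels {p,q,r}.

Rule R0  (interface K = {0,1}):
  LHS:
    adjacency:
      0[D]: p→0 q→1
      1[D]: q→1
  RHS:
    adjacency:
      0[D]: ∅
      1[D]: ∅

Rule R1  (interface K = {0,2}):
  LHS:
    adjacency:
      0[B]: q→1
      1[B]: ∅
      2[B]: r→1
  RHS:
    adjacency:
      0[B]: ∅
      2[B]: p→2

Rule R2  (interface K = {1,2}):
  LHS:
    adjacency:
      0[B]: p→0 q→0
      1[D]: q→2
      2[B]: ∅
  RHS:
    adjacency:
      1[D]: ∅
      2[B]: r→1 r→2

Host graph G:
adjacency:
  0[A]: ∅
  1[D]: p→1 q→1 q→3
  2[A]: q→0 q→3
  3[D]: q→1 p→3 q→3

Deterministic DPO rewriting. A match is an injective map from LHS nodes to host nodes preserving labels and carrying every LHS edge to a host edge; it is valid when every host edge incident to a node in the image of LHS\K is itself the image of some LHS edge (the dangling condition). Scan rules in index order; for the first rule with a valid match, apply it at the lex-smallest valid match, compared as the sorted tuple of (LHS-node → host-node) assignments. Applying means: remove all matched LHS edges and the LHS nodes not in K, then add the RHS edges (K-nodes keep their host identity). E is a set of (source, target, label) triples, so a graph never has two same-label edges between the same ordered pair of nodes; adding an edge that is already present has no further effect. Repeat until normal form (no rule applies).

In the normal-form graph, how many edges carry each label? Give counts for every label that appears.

Answer: q:2

Derivation:
start.  V:4 E:8  edges: 1-p->1 1-q->1 1-q->3 2-q->0 2-q->3 3-q->1 3-p->3 3-q->3
1. fire R0 via {0↦1, 1↦3}  →  V:4 E:5  edges: 1-q->1 2-q->0 2-q->3 3-q->1 3-p->3
2. fire R0 via {0↦3, 1↦1}  →  V:4 E:2  edges: 2-q->0 2-q->3
final graph: no rule applies after step 2
NF edges: [(2, 0, 'q'), (2, 3, 'q')]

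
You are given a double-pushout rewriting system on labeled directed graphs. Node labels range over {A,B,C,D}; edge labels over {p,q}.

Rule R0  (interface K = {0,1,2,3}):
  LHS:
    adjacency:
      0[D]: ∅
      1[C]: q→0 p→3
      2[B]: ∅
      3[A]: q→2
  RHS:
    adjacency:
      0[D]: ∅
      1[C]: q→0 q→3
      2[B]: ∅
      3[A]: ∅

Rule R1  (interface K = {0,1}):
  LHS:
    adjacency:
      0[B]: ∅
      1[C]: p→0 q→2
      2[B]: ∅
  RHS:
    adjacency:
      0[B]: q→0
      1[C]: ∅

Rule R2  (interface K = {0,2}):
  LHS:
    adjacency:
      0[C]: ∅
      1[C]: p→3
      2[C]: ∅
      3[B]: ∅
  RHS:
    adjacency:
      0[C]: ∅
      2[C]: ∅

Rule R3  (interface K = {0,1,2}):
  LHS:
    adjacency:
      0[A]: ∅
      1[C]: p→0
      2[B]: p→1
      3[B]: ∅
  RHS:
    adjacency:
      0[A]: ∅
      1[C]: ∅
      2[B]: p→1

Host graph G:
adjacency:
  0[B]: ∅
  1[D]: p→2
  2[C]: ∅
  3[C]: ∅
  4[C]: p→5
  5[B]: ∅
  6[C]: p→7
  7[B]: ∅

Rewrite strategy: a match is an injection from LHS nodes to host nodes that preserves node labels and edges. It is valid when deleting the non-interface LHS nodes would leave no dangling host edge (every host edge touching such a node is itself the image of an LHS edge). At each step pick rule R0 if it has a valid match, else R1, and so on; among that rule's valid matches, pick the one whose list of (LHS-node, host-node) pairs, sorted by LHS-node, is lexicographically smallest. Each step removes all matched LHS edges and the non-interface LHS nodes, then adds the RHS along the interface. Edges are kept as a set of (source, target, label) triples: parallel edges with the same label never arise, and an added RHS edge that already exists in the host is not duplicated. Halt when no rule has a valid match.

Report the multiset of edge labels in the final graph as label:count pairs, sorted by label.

Answer: p:1

Steps:
initial: |V|=8 |E|=3  E = 1-p->2 4-p->5 6-p->7
step 1: apply R2 at {0↦2, 1↦4, 2↦3, 3↦5}  → |V|=6 |E|=2  E = 1-p->2 6-p->7
step 2: apply R2 at {0↦2, 1↦6, 2↦3, 3↦7}  → |V|=4 |E|=1  E = 1-p->2
final graph: no rule applies after step 2
NF edges: [(1, 2, 'p')]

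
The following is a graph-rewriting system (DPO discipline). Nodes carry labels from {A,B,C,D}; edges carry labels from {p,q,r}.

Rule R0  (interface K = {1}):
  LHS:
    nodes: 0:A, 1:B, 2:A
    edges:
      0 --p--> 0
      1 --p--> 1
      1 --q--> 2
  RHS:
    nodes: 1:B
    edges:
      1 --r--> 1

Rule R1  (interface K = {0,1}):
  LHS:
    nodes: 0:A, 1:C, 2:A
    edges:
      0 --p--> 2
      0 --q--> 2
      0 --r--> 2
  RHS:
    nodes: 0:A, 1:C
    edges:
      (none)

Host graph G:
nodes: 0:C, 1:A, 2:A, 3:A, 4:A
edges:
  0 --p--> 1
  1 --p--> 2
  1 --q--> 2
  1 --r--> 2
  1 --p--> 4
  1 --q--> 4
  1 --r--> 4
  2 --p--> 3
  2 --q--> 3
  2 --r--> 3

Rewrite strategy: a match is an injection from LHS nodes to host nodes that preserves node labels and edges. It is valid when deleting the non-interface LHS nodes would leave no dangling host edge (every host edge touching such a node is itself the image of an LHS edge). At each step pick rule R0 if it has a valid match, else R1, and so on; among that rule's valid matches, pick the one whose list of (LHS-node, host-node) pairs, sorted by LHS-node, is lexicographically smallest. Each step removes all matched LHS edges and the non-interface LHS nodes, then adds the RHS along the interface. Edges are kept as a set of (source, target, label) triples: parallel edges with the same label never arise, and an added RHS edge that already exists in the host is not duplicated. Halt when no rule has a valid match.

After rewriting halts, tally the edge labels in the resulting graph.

Answer: p:1

Rewrite trace:
[0] host  ⇒  5 nodes, 10 edges  {0-p->1 1-p->2 1-q->2 1-r->2 1-p->4 1-q->4 1-r->4 2-p->3 2-q->3 2-r->3}
[1] R1 @ {0↦1, 1↦0, 2↦4}  ⇒  4 nodes, 7 edges  {0-p->1 1-p->2 1-q->2 1-r->2 2-p->3 2-q->3 2-r->3}
[2] R1 @ {0↦2, 1↦0, 2↦3}  ⇒  3 nodes, 4 edges  {0-p->1 1-p->2 1-q->2 1-r->2}
[3] R1 @ {0↦1, 1↦0, 2↦2}  ⇒  2 nodes, 1 edges  {0-p->1}
normal form: no rule applies after step 3
NF edges: [(0, 1, 'p')]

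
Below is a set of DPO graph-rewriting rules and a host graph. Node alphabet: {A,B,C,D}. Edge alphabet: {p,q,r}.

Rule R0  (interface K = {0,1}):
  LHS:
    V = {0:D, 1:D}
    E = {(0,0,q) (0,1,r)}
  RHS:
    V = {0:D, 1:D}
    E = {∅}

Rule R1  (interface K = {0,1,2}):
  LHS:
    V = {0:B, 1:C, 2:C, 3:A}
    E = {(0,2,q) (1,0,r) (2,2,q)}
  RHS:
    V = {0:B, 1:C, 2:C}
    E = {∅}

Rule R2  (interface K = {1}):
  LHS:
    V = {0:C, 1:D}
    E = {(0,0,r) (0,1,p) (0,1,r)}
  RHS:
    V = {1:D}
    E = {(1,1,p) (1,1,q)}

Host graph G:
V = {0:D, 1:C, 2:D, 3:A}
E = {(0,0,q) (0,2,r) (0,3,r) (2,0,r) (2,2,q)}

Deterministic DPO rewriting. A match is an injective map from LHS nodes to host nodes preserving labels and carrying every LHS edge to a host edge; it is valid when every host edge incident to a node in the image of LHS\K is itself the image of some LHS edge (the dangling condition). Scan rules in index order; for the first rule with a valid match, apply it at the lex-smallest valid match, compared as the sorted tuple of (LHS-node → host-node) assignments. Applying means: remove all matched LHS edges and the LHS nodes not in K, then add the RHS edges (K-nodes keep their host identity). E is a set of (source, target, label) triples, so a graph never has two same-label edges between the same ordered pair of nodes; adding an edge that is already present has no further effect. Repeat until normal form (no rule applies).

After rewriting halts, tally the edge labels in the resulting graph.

Answer: r:1

Steps:
start.  V:4 E:5  edges: 0-q->0 0-r->2 0-r->3 2-r->0 2-q->2
1. fire R0 via {0↦0, 1↦2}  →  V:4 E:3  edges: 0-r->3 2-r->0 2-q->2
2. fire R0 via {0↦2, 1↦0}  →  V:4 E:1  edges: 0-r->3
halt: no rule applies after step 2
NF edges: [(0, 3, 'r')]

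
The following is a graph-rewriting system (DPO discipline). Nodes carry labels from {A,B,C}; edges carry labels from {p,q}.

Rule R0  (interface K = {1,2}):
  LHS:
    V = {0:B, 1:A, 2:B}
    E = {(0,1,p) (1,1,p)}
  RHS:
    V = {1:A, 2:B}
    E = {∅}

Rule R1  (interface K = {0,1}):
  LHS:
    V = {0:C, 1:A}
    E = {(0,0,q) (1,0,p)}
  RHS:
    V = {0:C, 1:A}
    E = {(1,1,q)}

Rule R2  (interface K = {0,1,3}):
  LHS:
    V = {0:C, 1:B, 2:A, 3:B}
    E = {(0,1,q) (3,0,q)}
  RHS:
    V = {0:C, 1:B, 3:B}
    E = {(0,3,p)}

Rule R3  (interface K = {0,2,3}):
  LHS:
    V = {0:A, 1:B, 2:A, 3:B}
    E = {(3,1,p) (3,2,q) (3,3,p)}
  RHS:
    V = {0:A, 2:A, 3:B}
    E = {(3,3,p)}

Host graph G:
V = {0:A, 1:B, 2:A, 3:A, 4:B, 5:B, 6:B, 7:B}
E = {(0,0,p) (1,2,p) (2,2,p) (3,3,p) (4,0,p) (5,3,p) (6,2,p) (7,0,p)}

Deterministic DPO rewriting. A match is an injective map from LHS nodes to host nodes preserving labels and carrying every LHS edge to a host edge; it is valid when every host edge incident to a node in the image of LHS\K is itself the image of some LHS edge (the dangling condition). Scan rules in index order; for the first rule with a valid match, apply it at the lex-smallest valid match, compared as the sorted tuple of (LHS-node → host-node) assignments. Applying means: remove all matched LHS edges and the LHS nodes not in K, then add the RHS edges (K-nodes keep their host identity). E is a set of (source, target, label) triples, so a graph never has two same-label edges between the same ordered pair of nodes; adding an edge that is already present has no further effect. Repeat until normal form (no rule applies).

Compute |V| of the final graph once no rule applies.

[0] host  ⇒  8 nodes, 8 edges  {0-p->0 1-p->2 2-p->2 3-p->3 4-p->0 5-p->3 6-p->2 7-p->0}
[1] R0 @ {0↦1, 1↦2, 2↦4}  ⇒  7 nodes, 6 edges  {0-p->0 3-p->3 4-p->0 5-p->3 6-p->2 7-p->0}
[2] R0 @ {0↦4, 1↦0, 2↦5}  ⇒  6 nodes, 4 edges  {3-p->3 5-p->3 6-p->2 7-p->0}
[3] R0 @ {0↦5, 1↦3, 2↦6}  ⇒  5 nodes, 2 edges  {6-p->2 7-p->0}
final graph: no rule applies after step 3
NF nodes: {0:A, 2:A, 3:A, 6:B, 7:B}

Answer: 5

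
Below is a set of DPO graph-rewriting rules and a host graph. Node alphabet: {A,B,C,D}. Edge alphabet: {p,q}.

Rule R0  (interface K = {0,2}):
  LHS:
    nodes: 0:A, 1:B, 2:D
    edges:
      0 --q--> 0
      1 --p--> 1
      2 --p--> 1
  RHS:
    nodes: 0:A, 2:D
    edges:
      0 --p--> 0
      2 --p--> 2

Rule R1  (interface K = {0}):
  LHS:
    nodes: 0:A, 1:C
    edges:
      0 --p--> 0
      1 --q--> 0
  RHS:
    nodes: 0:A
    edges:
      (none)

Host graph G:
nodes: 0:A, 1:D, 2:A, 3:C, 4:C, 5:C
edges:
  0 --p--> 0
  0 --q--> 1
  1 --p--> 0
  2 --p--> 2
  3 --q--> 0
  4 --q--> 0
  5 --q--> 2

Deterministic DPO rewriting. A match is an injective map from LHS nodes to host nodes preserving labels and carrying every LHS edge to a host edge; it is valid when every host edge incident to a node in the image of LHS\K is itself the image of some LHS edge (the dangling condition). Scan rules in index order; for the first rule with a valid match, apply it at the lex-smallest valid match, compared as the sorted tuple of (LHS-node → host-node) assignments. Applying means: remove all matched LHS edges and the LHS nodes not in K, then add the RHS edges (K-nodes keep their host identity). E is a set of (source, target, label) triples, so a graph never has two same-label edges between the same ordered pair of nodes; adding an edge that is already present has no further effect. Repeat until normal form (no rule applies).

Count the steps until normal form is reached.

initial: |V|=6 |E|=7  E = 0-p->0 0-q->1 1-p->0 2-p->2 3-q->0 4-q->0 5-q->2
step 1: apply R1 at {0↦0, 1↦3}  → |V|=5 |E|=5  E = 0-q->1 1-p->0 2-p->2 4-q->0 5-q->2
step 2: apply R1 at {0↦2, 1↦5}  → |V|=4 |E|=3  E = 0-q->1 1-p->0 4-q->0
normal form: no rule applies after step 2

Answer: 2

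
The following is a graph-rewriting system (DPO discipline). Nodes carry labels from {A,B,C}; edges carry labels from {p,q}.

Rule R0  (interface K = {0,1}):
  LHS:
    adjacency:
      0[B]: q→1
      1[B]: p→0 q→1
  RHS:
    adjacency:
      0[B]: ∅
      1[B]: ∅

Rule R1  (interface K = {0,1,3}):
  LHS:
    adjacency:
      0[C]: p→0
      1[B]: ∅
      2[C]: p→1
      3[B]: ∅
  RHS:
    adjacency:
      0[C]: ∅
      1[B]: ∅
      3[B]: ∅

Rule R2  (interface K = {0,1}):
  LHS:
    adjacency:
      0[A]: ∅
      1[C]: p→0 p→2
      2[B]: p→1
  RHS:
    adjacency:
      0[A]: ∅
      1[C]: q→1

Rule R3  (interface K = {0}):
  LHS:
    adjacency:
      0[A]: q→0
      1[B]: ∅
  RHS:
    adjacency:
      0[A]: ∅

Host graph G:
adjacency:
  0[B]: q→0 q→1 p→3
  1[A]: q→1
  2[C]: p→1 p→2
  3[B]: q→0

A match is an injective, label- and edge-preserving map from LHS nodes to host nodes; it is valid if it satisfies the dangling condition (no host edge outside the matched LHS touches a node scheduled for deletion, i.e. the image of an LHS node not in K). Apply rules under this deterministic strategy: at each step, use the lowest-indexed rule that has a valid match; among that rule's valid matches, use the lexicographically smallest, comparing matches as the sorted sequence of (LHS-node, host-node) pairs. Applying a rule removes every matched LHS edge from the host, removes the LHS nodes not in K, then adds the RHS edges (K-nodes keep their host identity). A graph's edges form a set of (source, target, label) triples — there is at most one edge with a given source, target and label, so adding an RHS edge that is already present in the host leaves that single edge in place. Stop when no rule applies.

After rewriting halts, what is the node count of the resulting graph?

initial: |V|=4 |E|=7  E = 0-q->0 0-q->1 0-p->3 1-q->1 2-p->1 2-p->2 3-q->0
step 1: apply R0 at {0↦3, 1↦0}  → |V|=4 |E|=4  E = 0-q->1 1-q->1 2-p->1 2-p->2
step 2: apply R3 at {0↦1, 1↦3}  → |V|=3 |E|=3  E = 0-q->1 2-p->1 2-p->2
final graph: no rule applies after step 2
NF nodes: {0:B, 1:A, 2:C}

Answer: 3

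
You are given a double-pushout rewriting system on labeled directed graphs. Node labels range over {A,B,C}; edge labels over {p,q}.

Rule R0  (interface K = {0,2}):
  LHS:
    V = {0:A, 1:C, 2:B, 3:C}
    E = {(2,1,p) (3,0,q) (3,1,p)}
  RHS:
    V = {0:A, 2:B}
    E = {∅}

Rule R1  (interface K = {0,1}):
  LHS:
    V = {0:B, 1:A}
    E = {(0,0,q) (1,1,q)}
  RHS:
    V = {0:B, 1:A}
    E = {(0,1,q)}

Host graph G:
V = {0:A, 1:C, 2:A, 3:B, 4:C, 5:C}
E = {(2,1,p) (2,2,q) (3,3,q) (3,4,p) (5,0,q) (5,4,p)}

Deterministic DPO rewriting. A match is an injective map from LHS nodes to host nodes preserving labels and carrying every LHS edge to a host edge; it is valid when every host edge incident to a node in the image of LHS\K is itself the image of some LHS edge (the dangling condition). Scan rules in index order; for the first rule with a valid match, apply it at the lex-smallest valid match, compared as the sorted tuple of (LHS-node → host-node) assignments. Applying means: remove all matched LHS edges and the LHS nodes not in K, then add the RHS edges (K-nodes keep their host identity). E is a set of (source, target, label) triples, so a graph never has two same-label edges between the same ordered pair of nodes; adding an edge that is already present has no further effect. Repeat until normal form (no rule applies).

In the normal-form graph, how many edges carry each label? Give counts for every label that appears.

Answer: p:1 q:1

Steps:
[0] host  ⇒  6 nodes, 6 edges  {2-p->1 2-q->2 3-q->3 3-p->4 5-q->0 5-p->4}
[1] R0 @ {0↦0, 1↦4, 2↦3, 3↦5}  ⇒  4 nodes, 3 edges  {2-p->1 2-q->2 3-q->3}
[2] R1 @ {0↦3, 1↦2}  ⇒  4 nodes, 2 edges  {2-p->1 3-q->2}
halt: no rule applies after step 2
NF edges: [(2, 1, 'p'), (3, 2, 'q')]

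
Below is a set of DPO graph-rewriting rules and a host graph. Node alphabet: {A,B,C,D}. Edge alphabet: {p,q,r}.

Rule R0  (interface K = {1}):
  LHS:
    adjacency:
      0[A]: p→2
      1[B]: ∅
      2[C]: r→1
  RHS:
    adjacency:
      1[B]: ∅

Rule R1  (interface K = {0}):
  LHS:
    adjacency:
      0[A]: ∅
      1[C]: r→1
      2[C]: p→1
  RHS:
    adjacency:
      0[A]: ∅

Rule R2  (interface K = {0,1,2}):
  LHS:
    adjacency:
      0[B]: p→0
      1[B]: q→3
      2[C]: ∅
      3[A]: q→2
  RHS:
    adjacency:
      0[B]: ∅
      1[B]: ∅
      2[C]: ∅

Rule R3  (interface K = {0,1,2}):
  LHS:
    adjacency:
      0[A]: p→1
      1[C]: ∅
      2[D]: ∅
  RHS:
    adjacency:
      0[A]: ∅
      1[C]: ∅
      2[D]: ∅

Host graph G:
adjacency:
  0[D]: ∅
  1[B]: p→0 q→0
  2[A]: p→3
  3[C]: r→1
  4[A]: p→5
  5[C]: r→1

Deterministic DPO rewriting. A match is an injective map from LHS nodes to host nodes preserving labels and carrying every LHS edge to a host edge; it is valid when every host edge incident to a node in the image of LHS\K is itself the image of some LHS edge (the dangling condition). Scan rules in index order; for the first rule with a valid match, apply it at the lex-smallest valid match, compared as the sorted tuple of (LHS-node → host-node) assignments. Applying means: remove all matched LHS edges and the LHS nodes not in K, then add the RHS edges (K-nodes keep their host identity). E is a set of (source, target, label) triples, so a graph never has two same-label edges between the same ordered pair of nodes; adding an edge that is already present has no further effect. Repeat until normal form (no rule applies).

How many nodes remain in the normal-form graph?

[0] host  ⇒  6 nodes, 6 edges  {1-p->0 1-q->0 2-p->3 3-r->1 4-p->5 5-r->1}
[1] R0 @ {0↦2, 1↦1, 2↦3}  ⇒  4 nodes, 4 edges  {1-p->0 1-q->0 4-p->5 5-r->1}
[2] R0 @ {0↦4, 1↦1, 2↦5}  ⇒  2 nodes, 2 edges  {1-p->0 1-q->0}
halt: no rule applies after step 2
NF nodes: {0:D, 1:B}

Answer: 2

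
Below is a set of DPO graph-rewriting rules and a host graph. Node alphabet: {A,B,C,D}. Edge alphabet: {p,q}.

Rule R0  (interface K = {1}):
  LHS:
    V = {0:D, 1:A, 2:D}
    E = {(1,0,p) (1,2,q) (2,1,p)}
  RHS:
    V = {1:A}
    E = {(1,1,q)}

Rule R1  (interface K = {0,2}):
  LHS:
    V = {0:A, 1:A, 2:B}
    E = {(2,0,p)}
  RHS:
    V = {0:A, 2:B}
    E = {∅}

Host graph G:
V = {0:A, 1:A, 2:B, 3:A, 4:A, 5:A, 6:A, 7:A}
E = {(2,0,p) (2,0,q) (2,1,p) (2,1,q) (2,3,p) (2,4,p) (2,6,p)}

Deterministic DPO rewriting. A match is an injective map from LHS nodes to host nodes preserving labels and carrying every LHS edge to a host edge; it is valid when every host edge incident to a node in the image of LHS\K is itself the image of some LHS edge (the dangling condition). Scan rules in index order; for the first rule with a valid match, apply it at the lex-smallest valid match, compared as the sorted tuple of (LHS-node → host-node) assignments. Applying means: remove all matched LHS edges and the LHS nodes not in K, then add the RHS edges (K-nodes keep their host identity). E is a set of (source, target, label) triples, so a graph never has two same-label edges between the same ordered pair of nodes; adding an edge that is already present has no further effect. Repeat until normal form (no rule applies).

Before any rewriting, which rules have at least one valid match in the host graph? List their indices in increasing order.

Answer: [R1]

Derivation:
R0: no valid match — LHS pattern not found
R1: 10 valid matches — {0↦0, 1↦5, 2↦2}, {0↦0, 1↦7, 2↦2}, {0↦1, 1↦5, 2↦2} (+7 more)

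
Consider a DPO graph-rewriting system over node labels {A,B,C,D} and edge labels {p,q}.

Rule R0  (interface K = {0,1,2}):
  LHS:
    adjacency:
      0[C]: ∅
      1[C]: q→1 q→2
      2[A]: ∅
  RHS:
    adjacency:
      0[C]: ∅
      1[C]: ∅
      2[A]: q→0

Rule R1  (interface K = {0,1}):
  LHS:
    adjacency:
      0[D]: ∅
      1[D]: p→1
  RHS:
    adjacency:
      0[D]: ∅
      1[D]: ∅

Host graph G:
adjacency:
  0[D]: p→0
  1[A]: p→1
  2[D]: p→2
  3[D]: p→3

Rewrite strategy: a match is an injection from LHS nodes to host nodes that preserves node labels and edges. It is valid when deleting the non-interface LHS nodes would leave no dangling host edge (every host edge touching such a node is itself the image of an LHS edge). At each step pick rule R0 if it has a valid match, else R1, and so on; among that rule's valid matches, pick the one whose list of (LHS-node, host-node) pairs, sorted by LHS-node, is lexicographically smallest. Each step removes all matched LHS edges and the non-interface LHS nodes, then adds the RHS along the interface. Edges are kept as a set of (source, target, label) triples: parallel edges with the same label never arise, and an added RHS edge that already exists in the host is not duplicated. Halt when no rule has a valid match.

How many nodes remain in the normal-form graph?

Answer: 4

Steps:
start.  V:4 E:4  edges: 0-p->0 1-p->1 2-p->2 3-p->3
1. fire R1 via {0↦0, 1↦2}  →  V:4 E:3  edges: 0-p->0 1-p->1 3-p->3
2. fire R1 via {0↦0, 1↦3}  →  V:4 E:2  edges: 0-p->0 1-p->1
3. fire R1 via {0↦2, 1↦0}  →  V:4 E:1  edges: 1-p->1
final graph: no rule applies after step 3
NF nodes: {0:D, 1:A, 2:D, 3:D}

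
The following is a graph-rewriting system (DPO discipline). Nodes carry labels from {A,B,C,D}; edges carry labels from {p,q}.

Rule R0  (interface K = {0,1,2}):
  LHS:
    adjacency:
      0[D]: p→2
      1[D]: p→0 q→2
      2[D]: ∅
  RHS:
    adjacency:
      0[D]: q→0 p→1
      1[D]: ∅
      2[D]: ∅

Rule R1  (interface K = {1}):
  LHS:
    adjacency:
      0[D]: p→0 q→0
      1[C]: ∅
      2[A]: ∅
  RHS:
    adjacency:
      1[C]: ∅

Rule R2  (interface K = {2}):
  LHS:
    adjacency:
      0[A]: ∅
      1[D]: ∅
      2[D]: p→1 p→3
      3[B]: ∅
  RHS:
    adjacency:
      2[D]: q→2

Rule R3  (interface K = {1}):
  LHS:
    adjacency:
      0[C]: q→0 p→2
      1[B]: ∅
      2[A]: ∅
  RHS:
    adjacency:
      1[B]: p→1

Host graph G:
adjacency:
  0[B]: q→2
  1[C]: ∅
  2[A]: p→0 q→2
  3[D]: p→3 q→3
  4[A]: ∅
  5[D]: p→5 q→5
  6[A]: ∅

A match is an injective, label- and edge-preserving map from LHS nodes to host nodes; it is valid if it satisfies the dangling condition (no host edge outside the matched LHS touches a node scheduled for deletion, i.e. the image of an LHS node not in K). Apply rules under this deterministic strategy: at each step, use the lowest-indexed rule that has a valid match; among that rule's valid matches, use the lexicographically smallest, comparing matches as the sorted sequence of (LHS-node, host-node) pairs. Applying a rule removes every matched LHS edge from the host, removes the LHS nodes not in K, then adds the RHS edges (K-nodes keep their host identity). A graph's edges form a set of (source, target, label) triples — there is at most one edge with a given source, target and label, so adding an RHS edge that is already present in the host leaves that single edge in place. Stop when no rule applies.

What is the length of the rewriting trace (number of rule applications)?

start.  V:7 E:7  edges: 0-q->2 2-p->0 2-q->2 3-p->3 3-q->3 5-p->5 5-q->5
1. fire R1 via {0↦3, 1↦1, 2↦4}  →  V:5 E:5  edges: 0-q->2 2-p->0 2-q->2 5-p->5 5-q->5
2. fire R1 via {0↦5, 1↦1, 2↦6}  →  V:3 E:3  edges: 0-q->2 2-p->0 2-q->2
final graph: no rule applies after step 2

Answer: 2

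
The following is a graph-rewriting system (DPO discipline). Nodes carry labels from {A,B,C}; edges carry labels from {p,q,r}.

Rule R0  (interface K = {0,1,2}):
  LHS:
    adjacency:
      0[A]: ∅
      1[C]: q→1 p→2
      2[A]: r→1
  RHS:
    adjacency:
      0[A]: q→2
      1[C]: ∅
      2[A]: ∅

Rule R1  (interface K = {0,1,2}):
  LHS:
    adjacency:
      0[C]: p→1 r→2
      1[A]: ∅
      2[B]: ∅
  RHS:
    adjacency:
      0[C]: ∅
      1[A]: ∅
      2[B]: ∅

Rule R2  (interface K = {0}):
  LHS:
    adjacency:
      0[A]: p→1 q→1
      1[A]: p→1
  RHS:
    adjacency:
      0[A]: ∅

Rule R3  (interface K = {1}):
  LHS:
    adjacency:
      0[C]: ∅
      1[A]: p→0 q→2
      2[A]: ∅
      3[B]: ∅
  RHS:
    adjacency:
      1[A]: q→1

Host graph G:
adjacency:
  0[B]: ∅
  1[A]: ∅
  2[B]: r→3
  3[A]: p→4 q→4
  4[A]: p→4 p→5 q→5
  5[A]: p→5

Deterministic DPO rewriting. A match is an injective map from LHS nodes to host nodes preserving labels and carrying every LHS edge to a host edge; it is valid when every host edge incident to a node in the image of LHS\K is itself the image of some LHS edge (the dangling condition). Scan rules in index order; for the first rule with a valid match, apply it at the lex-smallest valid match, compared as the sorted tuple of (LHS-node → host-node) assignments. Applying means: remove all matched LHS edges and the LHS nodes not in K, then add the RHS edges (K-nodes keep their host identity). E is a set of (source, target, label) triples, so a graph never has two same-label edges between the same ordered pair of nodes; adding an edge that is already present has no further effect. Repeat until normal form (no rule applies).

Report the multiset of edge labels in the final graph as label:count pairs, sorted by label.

initial: |V|=6 |E|=7  E = 2-r->3 3-p->4 3-q->4 4-p->4 4-p->5 4-q->5 5-p->5
step 1: apply R2 at {0↦4, 1↦5}  → |V|=5 |E|=4  E = 2-r->3 3-p->4 3-q->4 4-p->4
step 2: apply R2 at {0↦3, 1↦4}  → |V|=4 |E|=1  E = 2-r->3
halt: no rule applies after step 2
NF edges: [(2, 3, 'r')]

Answer: r:1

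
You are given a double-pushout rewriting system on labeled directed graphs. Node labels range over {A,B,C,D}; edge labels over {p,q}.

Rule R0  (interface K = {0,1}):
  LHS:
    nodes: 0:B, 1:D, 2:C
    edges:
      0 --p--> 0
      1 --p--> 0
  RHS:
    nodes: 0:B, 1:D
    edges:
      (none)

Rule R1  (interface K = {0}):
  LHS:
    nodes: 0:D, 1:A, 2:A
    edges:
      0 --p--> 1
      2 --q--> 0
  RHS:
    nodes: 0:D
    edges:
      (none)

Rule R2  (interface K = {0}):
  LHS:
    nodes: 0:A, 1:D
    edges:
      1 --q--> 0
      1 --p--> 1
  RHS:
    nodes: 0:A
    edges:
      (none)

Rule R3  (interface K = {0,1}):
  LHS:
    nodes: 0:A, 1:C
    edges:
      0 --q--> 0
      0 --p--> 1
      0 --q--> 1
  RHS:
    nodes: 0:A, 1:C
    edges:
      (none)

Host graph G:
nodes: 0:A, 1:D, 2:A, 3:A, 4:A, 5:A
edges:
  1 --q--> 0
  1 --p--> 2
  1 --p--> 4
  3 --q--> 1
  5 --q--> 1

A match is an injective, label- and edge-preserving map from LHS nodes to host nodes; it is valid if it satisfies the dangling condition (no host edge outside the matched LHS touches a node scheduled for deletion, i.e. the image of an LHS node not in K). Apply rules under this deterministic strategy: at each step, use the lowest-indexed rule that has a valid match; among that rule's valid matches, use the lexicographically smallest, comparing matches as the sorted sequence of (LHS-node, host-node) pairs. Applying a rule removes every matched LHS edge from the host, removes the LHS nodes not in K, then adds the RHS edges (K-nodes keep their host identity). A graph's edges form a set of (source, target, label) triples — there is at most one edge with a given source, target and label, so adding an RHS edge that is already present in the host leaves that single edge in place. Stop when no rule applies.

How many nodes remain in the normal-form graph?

Answer: 2

Derivation:
[0] host  ⇒  6 nodes, 5 edges  {1-q->0 1-p->2 1-p->4 3-q->1 5-q->1}
[1] R1 @ {0↦1, 1↦2, 2↦3}  ⇒  4 nodes, 3 edges  {1-q->0 1-p->4 5-q->1}
[2] R1 @ {0↦1, 1↦4, 2↦5}  ⇒  2 nodes, 1 edges  {1-q->0}
normal form: no rule applies after step 2
NF nodes: {0:A, 1:D}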